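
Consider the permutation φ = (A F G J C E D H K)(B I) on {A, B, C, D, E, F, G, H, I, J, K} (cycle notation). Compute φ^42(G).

G lies in the 9-cycle (A F G J C E D H K).
Powers repeat with period 9 on this cycle, and 42 mod 9 = 6, so φ^42(G) = φ^6(G).
Advancing 6 steps from G: G → J → C → E → D → H → K.

K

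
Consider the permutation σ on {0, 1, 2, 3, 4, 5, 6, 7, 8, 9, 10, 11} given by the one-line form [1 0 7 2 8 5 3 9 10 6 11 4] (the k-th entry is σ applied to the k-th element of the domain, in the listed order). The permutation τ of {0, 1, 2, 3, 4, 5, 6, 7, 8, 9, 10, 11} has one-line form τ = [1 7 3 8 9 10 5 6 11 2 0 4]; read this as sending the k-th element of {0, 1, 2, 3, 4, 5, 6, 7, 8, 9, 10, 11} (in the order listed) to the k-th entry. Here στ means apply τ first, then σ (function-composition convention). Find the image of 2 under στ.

2

First apply τ: τ(2) = 3, then σ(3) = 2. Thus (στ)(2) = 2.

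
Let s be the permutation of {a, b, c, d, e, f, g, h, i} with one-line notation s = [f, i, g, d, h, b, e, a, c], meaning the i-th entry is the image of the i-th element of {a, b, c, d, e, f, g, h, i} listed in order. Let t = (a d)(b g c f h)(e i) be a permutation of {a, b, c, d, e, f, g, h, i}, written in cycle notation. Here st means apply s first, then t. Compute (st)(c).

(st)(c) = t(s(c)). s(c) = g, then t(g) = c. So (st)(c) = c.

c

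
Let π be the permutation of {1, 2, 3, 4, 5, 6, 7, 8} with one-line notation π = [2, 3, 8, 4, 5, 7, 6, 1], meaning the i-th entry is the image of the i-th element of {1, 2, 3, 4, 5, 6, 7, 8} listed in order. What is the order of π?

4

Decomposing into disjoint cycles gives cycle lengths 4, 2, 1, 1.
Since disjoint cycles commute, ord(π) = lcm(4, 2) = 4.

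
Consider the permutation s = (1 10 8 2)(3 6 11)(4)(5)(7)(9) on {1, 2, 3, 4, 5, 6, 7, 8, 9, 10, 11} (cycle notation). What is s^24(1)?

1

1 lies in the 4-cycle (1 10 8 2).
Since the cycle has length 4, s^24 acts on it the same as s^0 (24 mod 4 = 0).
So s^24(1) = 1.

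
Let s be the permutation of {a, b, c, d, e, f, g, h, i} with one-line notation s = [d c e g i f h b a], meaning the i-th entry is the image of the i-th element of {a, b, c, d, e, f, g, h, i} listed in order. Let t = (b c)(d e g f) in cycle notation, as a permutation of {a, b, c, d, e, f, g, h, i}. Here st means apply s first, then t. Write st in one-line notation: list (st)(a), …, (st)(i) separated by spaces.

e b g f i d h c a

(st)(x) = t(s(x)). Computing each image: t(s(a)) = t(d) = e, t(s(b)) = t(c) = b, t(s(c)) = t(e) = g, t(s(d)) = t(g) = f, t(s(e)) = t(i) = i, t(s(f)) = t(f) = d, t(s(g)) = t(h) = h, t(s(h)) = t(b) = c, t(s(i)) = t(a) = a.
Hence st = [e b g f i d h c a].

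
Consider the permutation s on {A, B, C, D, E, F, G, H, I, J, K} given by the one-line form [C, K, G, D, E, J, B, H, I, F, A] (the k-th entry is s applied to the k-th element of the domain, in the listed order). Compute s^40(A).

Tracing A → C → … returns to A after 5 steps, so A lies in a 5-cycle (A C G B K).
Since the cycle has length 5, s^40 acts on it the same as s^0 (40 mod 5 = 0).
So s^40(A) = A.

A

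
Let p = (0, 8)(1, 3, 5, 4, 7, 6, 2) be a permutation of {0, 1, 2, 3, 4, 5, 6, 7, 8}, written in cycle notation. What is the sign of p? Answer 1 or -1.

-1

The cycle lengths are 7, 2.
A cycle is odd iff its length is even; p has 1 even-length cycle, so sgn(p) = (−1)^1 and p is odd.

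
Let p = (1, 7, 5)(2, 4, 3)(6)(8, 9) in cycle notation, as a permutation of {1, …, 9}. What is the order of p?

6

The disjoint cycles have lengths 3, 3, 2, 1.
Since disjoint cycles commute, ord(p) = lcm(3, 3, 2) = 6.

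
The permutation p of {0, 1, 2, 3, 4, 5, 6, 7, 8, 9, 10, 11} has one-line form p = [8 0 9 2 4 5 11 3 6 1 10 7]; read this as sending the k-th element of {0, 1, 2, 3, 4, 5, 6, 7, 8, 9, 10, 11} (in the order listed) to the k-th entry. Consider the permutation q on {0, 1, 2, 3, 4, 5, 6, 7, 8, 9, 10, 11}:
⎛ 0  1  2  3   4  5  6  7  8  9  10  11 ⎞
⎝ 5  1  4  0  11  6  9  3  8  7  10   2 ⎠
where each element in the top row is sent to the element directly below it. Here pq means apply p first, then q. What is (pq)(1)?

5

First apply p: p(1) = 0, then q(0) = 5. Thus (pq)(1) = 5.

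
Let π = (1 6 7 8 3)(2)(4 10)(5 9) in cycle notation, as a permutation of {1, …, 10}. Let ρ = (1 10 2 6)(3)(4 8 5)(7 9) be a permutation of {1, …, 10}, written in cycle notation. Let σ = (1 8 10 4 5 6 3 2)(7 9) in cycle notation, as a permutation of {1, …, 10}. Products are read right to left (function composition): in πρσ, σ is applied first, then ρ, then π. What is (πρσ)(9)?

5

Apply the permutations in order: σ(9) = 7, then ρ(7) = 9, then π(9) = 5. So (πρσ)(9) = 5.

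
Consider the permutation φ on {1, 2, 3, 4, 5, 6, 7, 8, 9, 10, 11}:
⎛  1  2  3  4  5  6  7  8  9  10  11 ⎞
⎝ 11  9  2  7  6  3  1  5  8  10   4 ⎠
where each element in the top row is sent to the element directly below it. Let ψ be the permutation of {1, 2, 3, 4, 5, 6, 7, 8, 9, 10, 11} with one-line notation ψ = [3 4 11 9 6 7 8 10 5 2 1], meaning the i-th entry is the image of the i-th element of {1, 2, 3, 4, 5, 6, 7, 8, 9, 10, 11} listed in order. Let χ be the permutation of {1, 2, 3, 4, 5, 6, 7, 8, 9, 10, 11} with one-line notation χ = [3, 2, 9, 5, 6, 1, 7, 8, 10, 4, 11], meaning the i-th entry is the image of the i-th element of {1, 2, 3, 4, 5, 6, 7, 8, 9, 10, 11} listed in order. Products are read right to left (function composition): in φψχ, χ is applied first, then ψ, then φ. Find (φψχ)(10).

8

Apply the permutations in order: χ(10) = 4, then ψ(4) = 9, then φ(9) = 8. So (φψχ)(10) = 8.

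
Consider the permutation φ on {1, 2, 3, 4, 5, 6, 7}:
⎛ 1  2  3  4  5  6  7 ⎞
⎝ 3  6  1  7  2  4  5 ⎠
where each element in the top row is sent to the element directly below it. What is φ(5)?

The entry below 5 in the array is 2, so φ(5) = 2.

2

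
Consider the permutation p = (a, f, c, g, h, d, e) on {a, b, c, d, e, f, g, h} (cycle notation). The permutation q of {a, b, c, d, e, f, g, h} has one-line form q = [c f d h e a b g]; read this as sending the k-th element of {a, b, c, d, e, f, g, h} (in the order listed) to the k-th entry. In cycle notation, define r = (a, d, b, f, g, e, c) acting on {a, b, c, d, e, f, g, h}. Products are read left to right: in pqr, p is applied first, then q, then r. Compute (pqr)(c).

Chase c: p(c) = g; q(g) = b; r(b) = f. Hence (pqr)(c) = f.

f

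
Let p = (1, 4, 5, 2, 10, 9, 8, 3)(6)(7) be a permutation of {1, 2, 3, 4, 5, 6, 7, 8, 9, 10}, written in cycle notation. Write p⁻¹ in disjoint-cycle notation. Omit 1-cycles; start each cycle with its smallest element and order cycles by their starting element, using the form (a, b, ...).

(1, 3, 8, 9, 10, 2, 5, 4)

The inverse reverses each cycle.
Reversing each cycle of p and rotating so the smallest element leads gives (1, 3, 8, 9, 10, 2, 5, 4).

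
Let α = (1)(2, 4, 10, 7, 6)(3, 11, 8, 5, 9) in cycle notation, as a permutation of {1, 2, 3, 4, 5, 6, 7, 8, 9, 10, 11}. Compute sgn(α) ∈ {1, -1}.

1

The cycle lengths are 5, 5, 1.
A cycle is odd iff its length is even; α has 0 even-length cycles, so sgn(α) = (−1)^0 and α is even.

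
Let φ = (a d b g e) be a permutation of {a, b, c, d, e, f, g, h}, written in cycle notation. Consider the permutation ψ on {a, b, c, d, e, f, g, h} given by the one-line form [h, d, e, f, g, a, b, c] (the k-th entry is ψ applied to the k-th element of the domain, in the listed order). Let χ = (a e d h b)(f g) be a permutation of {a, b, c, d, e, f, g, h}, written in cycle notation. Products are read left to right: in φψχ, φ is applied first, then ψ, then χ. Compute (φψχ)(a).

g

(φψχ)(a) = χ(ψ(φ(a))). φ(a) = d, then ψ(d) = f, then χ(f) = g, so the result is g.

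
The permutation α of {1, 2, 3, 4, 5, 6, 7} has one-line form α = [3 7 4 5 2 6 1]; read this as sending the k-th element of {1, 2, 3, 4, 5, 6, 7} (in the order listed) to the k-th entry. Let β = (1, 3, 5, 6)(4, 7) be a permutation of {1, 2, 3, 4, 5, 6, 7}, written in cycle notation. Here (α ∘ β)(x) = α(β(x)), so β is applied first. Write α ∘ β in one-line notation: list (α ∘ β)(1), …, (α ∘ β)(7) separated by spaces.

4 7 2 1 6 3 5

(α ∘ β)(x) = α(β(x)). Computing each image: α(β(1)) = α(3) = 4, α(β(2)) = α(2) = 7, α(β(3)) = α(5) = 2, α(β(4)) = α(7) = 1, α(β(5)) = α(6) = 6, α(β(6)) = α(1) = 3, α(β(7)) = α(4) = 5.
Hence α ∘ β = [4 7 2 1 6 3 5].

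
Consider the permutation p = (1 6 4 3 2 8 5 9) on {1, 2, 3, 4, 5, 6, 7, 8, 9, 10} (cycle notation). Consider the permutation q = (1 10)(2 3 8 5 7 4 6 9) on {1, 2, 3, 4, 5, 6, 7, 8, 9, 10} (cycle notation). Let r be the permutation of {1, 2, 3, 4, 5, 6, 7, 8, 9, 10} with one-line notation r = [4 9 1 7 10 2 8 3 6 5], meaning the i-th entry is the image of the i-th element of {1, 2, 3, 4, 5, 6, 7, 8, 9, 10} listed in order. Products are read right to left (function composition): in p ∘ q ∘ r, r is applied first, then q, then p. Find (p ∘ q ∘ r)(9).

1

Chase 9: r(9) = 6; q(6) = 9; p(9) = 1. Hence (p ∘ q ∘ r)(9) = 1.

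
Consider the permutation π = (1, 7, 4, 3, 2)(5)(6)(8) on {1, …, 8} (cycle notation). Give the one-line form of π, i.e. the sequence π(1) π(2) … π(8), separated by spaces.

Reading each image from the cycles: 1→7, 2→1, 3→2, 4→3, 5→5, 6→6, 7→4, 8→8.
Listing these in domain order gives 7 1 2 3 5 6 4 8.

7 1 2 3 5 6 4 8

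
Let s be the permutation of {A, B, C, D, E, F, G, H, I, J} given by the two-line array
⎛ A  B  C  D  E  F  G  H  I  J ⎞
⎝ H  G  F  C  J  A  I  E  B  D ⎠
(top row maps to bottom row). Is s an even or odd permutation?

even

In disjoint-cycle form the cycle lengths are 7, 3.
A cycle of length ℓ contributes ℓ−1 transpositions, so s is a product of 6 + 2 = 8 transpositions — even.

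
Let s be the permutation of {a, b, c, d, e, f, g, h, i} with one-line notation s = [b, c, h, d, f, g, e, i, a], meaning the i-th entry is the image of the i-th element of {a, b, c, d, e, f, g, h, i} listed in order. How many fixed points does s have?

1

The fixed points (elements with s(x) = x) are {d}, so there is 1.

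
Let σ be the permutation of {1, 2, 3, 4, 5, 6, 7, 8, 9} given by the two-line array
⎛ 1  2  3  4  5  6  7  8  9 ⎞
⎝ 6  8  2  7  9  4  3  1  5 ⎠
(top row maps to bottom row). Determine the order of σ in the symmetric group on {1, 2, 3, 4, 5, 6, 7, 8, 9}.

Writing σ as disjoint cycles, the cycle lengths are 7, 2.
Since disjoint cycles commute, ord(σ) = lcm(7, 2) = 14.

14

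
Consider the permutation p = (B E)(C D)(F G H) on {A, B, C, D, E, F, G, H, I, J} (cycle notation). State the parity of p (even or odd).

The cycle lengths are 3, 2, 2, 1, 1, 1.
A cycle of length ℓ contributes ℓ−1 transpositions, so p is a product of 2 + 1 + 1 = 4 transpositions — even.

even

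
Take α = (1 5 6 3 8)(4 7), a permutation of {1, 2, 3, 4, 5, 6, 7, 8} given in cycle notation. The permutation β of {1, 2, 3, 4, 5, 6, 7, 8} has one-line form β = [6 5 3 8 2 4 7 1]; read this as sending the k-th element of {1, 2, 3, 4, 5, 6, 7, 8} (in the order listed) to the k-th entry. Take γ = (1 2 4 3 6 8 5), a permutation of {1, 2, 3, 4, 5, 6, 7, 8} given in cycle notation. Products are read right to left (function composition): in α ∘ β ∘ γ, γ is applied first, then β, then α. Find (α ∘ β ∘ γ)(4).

8

(α ∘ β ∘ γ)(4) = α(β(γ(4))). γ(4) = 3, then β(3) = 3, then α(3) = 8, so the result is 8.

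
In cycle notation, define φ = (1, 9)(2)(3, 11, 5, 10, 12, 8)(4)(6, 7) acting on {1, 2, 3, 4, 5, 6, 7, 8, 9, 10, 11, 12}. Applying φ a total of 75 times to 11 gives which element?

11 lies in the 6-cycle (3, 11, 5, 10, 12, 8).
On a 6-cycle, φ^6 is the identity, so φ^75 = φ^3 there (75 ≡ 3 mod 6).
Stepping 3 places around the cycle: 11 → 5 → 10 → 12.

12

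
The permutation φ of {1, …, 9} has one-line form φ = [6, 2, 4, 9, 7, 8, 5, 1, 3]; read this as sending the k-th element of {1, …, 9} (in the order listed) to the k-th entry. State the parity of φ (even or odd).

odd

In disjoint-cycle form the cycle lengths are 3, 3, 2, 1.
A cycle is odd iff its length is even; φ has 1 even-length cycle, so sgn(φ) = (−1)^1 and φ is odd.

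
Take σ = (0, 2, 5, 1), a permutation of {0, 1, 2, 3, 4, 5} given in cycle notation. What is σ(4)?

4 does not appear in any cycle of σ, so it is a fixed point: σ(4) = 4.

4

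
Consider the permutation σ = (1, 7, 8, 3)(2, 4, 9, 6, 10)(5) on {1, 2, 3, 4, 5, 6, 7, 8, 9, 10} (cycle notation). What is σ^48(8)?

8

8 lies in the 4-cycle (1, 7, 8, 3).
Since the cycle has length 4, σ^48 acts on it the same as σ^0 (48 mod 4 = 0).
So σ^48(8) = 8.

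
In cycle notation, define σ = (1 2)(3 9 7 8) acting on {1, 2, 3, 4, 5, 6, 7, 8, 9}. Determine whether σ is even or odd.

even

The cycle lengths are 4, 2, 1, 1, 1.
A cycle of length ℓ contributes ℓ−1 transpositions, so σ is a product of 3 + 1 = 4 transpositions — even.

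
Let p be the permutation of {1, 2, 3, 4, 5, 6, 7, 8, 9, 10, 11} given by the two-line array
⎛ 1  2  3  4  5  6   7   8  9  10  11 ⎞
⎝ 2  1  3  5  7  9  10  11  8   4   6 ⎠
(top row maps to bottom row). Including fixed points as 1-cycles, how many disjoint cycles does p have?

4

The cycle decomposition is (1, 2)(3)(4, 5, 7, 10)(6, 9, 8, 11), which has 4 cycles (counting 1-cycles).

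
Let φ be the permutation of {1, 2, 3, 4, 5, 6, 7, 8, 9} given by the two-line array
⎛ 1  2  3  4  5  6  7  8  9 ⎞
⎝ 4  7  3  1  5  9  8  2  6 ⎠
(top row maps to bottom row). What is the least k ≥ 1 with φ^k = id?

6

The disjoint-cycle form of φ has cycle lengths 3, 2, 2, 1, 1.
Since disjoint cycles commute, ord(φ) = lcm(3, 2, 2) = 6.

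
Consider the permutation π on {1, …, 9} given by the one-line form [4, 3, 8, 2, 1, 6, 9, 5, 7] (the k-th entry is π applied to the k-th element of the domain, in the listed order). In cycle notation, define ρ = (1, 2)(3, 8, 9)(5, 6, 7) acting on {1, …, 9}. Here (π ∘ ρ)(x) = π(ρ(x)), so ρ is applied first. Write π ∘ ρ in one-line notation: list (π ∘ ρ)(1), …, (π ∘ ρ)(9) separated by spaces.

(π ∘ ρ)(x) = π(ρ(x)). Computing each image: π(ρ(1)) = π(2) = 3, π(ρ(2)) = π(1) = 4, π(ρ(3)) = π(8) = 5, π(ρ(4)) = π(4) = 2, π(ρ(5)) = π(6) = 6, π(ρ(6)) = π(7) = 9, π(ρ(7)) = π(5) = 1, π(ρ(8)) = π(9) = 7, π(ρ(9)) = π(3) = 8.
Hence π ∘ ρ = [3 4 5 2 6 9 1 7 8].

3 4 5 2 6 9 1 7 8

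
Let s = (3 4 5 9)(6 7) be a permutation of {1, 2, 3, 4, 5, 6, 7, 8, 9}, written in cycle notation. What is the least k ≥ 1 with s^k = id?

4

The cycle type of s is (4, 2, 1, 1, 1).
The order is lcm(4, 2) = 4.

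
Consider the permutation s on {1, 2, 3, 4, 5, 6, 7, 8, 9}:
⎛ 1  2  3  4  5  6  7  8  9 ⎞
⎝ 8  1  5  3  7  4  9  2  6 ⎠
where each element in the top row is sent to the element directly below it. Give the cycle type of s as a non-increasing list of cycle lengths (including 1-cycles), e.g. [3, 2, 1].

The disjoint cycles are (1, 8, 2)(3, 5, 7, 9, 6, 4), with lengths 6, 3 in non-increasing order.

[6, 3]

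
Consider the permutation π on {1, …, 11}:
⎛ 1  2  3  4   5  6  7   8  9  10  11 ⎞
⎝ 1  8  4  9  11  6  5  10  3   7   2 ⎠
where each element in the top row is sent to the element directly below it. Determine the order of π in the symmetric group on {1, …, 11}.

The disjoint-cycle form of π has cycle lengths 6, 3, 1, 1.
Since disjoint cycles commute, ord(π) = lcm(6, 3) = 6.

6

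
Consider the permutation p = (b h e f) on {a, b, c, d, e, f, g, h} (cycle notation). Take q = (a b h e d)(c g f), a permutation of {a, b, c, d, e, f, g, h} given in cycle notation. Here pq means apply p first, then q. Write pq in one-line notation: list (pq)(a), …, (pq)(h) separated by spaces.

Chase each element through p then q: a → a → b; b → h → e; c → c → g; d → d → a; e → f → c; f → b → h; g → g → f; h → e → d.
So pq in one-line form is b e g a c h f d.

b e g a c h f d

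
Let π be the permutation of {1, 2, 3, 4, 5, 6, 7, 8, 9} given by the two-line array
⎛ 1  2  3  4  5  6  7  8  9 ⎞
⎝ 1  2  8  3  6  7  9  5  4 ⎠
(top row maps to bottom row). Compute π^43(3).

8

Tracing 3 → 8 → … returns to 3 after 7 steps, so 3 lies in a 7-cycle (3 8 5 6 7 9 4).
Since the cycle has length 7, π^43 acts on it the same as π^1 (43 mod 7 = 1).
Stepping 1 place around the cycle: 3 → 8.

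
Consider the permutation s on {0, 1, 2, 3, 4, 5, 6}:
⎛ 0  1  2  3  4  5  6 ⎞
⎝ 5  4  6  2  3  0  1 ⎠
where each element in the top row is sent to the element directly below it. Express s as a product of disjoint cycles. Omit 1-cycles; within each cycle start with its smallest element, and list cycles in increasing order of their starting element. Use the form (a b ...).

Start at 0 and follow images: 0 → 5 → 0, giving the cycle (0 5).
Repeating from the next unused element and collecting all non-trivial cycles gives (0 5)(1 4 3 2 6).

(0 5)(1 4 3 2 6)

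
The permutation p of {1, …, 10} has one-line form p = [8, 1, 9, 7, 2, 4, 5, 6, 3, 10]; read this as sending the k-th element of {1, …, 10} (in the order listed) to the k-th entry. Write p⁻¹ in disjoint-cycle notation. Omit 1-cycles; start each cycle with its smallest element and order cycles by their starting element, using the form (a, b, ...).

The cycle decomposition of p is (1, 8, 6, 4, 7, 5, 2)(3, 9).
Reversing each cycle (and rotating so the smallest element leads) gives p⁻¹ = (1, 2, 5, 7, 4, 6, 8)(3, 9).

(1, 2, 5, 7, 4, 6, 8)(3, 9)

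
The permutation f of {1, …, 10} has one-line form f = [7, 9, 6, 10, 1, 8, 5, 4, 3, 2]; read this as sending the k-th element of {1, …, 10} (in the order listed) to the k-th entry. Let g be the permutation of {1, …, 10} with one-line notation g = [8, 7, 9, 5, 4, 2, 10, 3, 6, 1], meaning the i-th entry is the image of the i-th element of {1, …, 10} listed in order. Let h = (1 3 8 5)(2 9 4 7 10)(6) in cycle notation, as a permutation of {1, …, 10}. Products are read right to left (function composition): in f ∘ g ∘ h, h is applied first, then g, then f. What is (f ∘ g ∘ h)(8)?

(f ∘ g ∘ h)(8) = f(g(h(8))). h(8) = 5, then g(5) = 4, then f(4) = 10, so the result is 10.

10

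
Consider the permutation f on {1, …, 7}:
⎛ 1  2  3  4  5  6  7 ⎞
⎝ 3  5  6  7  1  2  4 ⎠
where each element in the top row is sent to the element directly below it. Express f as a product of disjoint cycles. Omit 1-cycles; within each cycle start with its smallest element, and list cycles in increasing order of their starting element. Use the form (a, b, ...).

Iterating f from 1 gives 1 → 3 → 6 → 2 → 5 → 1; that is the 5-cycle (1, 3, 6, 2, 5).
Continuing from each remaining unvisited element yields (1, 3, 6, 2, 5)(4, 7).

(1, 3, 6, 2, 5)(4, 7)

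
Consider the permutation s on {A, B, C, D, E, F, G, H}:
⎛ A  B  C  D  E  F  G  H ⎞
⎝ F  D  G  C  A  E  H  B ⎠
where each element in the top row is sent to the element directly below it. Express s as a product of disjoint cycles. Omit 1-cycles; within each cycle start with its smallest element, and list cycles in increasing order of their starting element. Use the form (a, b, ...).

(A, F, E)(B, D, C, G, H)

Start at A and follow images: A → F → E → A, giving the cycle (A, F, E).
Continuing from each remaining unvisited element yields (A, F, E)(B, D, C, G, H).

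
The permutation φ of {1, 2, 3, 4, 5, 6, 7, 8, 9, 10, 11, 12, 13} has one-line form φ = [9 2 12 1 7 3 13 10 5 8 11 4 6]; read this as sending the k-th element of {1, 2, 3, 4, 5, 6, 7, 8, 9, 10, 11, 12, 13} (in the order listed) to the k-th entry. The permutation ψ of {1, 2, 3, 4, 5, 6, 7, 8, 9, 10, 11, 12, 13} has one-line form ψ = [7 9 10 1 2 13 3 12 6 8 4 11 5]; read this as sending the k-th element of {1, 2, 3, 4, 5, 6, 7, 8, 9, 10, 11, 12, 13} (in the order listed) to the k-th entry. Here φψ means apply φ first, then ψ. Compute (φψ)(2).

(φψ)(2) = ψ(φ(2)). φ(2) = 2, then ψ(2) = 9. So (φψ)(2) = 9.

9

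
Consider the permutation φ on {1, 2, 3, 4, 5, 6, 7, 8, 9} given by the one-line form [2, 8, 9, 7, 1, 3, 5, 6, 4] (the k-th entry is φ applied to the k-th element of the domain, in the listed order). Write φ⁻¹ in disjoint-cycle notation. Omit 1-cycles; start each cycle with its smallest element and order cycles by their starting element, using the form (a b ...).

The cycle decomposition of φ is (1 2 8 6 3 9 4 7 5).
Reversing each cycle (and rotating so the smallest element leads) gives φ⁻¹ = (1 5 7 4 9 3 6 8 2).

(1 5 7 4 9 3 6 8 2)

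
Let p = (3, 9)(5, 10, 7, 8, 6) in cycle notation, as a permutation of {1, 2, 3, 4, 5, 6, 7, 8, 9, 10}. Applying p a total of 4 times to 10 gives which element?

10 lies in the 5-cycle (5, 10, 7, 8, 6).
Stepping 4 places around the cycle: 10 → 7 → 8 → 6 → 5.

5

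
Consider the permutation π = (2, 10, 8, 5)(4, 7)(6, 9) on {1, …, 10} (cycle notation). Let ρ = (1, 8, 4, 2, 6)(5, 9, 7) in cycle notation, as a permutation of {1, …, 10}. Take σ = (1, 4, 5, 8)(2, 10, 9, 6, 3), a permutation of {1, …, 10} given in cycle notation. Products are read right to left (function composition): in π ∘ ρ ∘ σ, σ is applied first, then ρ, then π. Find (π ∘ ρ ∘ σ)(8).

5

(π ∘ ρ ∘ σ)(8) = π(ρ(σ(8))). σ(8) = 1, then ρ(1) = 8, then π(8) = 5, so the result is 5.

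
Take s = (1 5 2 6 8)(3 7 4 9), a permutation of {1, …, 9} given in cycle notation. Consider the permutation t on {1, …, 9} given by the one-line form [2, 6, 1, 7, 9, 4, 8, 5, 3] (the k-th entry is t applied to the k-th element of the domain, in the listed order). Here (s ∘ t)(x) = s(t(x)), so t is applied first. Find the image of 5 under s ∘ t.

(s ∘ t)(5) = s(t(5)). t(5) = 9, then s(9) = 3. So (s ∘ t)(5) = 3.

3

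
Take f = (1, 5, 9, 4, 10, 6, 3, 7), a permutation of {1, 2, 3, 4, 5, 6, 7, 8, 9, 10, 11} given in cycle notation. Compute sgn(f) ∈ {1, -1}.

-1

The cycle lengths are 8, 1, 1, 1.
A cycle is odd iff its length is even; f has 1 even-length cycle, so sgn(f) = (−1)^1 and f is odd.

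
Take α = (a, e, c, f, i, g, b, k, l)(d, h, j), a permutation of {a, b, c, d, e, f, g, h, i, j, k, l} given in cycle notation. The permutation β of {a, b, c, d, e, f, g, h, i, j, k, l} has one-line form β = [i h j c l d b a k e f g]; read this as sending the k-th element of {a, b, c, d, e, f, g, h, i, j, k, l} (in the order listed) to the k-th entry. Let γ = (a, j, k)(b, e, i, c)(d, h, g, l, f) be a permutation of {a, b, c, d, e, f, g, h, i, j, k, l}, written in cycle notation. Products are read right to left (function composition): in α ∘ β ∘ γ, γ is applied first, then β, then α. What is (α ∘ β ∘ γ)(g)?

Chase g: γ(g) = l; β(l) = g; α(g) = b. Hence (α ∘ β ∘ γ)(g) = b.

b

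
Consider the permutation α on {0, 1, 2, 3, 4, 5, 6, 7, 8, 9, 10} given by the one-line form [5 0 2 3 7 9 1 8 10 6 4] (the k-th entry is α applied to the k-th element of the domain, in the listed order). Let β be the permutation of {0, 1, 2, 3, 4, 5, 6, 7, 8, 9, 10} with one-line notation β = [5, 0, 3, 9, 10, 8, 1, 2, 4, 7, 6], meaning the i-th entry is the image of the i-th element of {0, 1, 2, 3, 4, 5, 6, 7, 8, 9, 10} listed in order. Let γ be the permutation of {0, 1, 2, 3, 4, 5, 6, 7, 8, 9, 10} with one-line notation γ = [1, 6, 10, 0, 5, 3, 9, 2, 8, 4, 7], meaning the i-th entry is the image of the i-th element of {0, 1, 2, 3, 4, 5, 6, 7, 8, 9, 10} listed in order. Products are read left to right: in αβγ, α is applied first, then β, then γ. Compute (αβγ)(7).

Apply the permutations in order: α(7) = 8, then β(8) = 4, then γ(4) = 5. So (αβγ)(7) = 5.

5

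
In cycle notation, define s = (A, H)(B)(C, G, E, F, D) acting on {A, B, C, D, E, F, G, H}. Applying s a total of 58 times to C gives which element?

C lies in the 5-cycle (C, G, E, F, D).
Powers repeat with period 5 on this cycle, and 58 mod 5 = 3, so s^58(C) = s^3(C).
Advancing 3 steps from C: C → G → E → F.

F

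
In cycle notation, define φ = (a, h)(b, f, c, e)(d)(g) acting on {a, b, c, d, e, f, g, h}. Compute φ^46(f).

e

f lies in the 4-cycle (b, f, c, e).
On a 4-cycle, φ^4 is the identity, so φ^46 = φ^2 there (46 ≡ 2 mod 4).
Stepping 2 places around the cycle: f → c → e.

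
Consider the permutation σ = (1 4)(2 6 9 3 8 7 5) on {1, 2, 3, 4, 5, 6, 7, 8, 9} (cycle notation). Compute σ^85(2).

2 lies in the 7-cycle (2 6 9 3 8 7 5).
Since the cycle has length 7, σ^85 acts on it the same as σ^1 (85 mod 7 = 1).
Advancing 1 step from 2: 2 → 6.

6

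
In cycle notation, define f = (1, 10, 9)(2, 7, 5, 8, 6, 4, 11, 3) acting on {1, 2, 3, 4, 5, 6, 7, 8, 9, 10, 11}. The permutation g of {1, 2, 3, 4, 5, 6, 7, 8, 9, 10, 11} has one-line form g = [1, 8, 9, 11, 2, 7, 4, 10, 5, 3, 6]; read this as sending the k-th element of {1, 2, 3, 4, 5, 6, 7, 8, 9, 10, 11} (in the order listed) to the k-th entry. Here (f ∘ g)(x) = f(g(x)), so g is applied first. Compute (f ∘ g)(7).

11

(f ∘ g)(7) = f(g(7)). g(7) = 4, then f(4) = 11. So (f ∘ g)(7) = 11.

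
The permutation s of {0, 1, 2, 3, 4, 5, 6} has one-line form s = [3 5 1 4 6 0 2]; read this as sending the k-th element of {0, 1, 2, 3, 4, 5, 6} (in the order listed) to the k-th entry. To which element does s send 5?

0

5 is element number 6 of the domain, and entry number 6 of the one-line form is 0, so s(5) = 0.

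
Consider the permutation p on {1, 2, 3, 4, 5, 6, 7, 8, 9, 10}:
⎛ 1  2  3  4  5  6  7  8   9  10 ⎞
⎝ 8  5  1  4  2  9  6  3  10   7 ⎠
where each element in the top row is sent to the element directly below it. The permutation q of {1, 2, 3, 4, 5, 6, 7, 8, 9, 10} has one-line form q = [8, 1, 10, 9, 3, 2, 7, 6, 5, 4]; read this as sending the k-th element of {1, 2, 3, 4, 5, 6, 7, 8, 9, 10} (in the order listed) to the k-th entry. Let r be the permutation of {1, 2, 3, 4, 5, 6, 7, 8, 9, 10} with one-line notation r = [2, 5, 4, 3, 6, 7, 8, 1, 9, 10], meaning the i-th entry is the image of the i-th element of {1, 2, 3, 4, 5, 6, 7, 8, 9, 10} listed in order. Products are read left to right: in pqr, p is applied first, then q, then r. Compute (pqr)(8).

10

Apply the permutations in order: p(8) = 3, then q(3) = 10, then r(10) = 10. So (pqr)(8) = 10.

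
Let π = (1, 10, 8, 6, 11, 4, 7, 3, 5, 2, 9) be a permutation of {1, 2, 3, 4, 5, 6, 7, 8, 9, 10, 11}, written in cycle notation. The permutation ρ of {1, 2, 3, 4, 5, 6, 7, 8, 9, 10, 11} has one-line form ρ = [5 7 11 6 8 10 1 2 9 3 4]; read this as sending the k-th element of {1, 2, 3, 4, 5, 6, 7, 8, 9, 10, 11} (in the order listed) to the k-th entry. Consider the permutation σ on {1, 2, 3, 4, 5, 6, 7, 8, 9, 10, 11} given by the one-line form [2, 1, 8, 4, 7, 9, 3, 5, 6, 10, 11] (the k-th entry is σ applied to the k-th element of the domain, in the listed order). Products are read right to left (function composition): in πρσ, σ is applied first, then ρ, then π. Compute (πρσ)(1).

3

Chase 1: σ(1) = 2; ρ(2) = 7; π(7) = 3. Hence (πρσ)(1) = 3.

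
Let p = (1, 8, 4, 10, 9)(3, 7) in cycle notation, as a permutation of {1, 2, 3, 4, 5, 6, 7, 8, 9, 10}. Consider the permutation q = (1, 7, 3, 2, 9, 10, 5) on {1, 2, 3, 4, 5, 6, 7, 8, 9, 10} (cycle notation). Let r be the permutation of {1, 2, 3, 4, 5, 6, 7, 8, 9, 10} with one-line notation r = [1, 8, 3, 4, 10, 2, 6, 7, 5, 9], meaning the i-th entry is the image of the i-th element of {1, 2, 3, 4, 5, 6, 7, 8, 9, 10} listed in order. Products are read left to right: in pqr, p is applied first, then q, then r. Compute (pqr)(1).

7

(pqr)(1) = r(q(p(1))). p(1) = 8, then q(8) = 8, then r(8) = 7, so the result is 7.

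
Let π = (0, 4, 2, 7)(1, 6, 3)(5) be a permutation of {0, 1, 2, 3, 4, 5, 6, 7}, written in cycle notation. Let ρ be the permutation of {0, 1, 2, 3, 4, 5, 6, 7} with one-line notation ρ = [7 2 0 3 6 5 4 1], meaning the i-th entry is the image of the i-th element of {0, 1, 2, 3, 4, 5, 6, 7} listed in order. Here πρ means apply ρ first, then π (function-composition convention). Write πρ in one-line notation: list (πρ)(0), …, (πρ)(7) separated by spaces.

0 7 4 1 3 5 2 6

(πρ)(x) = π(ρ(x)). Computing each image: π(ρ(0)) = π(7) = 0, π(ρ(1)) = π(2) = 7, π(ρ(2)) = π(0) = 4, π(ρ(3)) = π(3) = 1, π(ρ(4)) = π(6) = 3, π(ρ(5)) = π(5) = 5, π(ρ(6)) = π(4) = 2, π(ρ(7)) = π(1) = 6.
Hence πρ = [0 7 4 1 3 5 2 6].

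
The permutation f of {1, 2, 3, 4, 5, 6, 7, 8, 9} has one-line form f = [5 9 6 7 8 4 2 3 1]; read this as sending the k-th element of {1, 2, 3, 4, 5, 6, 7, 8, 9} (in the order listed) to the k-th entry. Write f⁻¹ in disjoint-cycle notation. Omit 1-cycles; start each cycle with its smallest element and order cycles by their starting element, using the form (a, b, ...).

The cycle decomposition of f is (1, 5, 8, 3, 6, 4, 7, 2, 9).
The inverse reverses every cycle; in canonical form, f⁻¹ = (1, 9, 2, 7, 4, 6, 3, 8, 5).

(1, 9, 2, 7, 4, 6, 3, 8, 5)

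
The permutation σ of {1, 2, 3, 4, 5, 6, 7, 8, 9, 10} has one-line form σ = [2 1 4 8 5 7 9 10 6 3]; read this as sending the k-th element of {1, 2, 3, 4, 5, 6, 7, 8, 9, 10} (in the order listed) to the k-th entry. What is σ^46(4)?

10

Tracing 4 → 8 → … returns to 4 after 4 steps, so 4 lies in a 4-cycle (3, 4, 8, 10).
Powers repeat with period 4 on this cycle, and 46 mod 4 = 2, so σ^46(4) = σ^2(4).
Advancing 2 steps from 4: 4 → 8 → 10.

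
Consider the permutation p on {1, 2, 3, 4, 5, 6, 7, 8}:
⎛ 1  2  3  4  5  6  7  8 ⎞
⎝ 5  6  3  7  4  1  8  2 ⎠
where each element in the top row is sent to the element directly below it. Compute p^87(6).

4

Tracing 6 → 1 → … returns to 6 after 7 steps, so 6 lies in a 7-cycle (1 5 4 7 8 2 6).
Powers repeat with period 7 on this cycle, and 87 mod 7 = 3, so p^87(6) = p^3(6).
Advancing 3 steps from 6: 6 → 1 → 5 → 4.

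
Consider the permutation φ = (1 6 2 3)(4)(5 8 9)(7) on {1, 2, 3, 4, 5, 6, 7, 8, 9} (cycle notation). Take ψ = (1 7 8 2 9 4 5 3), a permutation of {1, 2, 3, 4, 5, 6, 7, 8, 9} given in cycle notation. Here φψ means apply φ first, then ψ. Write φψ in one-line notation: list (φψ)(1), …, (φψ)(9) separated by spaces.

6 1 7 5 2 9 8 4 3

For each element, apply φ then ψ: 1 → 6 → 6; 2 → 3 → 1; 3 → 1 → 7; 4 → 4 → 5; 5 → 8 → 2; 6 → 2 → 9; 7 → 7 → 8; 8 → 9 → 4; 9 → 5 → 3.
So φψ in one-line form is 6 1 7 5 2 9 8 4 3.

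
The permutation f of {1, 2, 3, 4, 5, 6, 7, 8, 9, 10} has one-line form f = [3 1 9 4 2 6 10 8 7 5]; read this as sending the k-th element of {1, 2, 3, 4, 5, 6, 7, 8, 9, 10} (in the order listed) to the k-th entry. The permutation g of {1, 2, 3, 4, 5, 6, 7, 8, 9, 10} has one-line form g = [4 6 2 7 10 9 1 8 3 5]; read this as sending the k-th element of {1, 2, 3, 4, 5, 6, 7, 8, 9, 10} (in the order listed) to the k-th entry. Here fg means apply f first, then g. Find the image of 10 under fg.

First apply f: f(10) = 5, then g(5) = 10. Thus (fg)(10) = 10.

10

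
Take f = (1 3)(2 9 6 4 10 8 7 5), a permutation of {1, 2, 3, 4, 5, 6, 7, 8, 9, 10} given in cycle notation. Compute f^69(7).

7 lies in the 8-cycle (2 9 6 4 10 8 7 5).
On an 8-cycle, f^8 is the identity, so f^69 = f^5 there (69 ≡ 5 mod 8).
Advancing 5 steps from 7: 7 → 5 → 2 → 9 → 6 → 4.

4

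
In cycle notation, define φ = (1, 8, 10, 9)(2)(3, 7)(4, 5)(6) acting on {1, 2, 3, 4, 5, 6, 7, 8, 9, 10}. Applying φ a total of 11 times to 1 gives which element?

1 lies in the 4-cycle (1, 8, 10, 9).
Since the cycle has length 4, φ^11 acts on it the same as φ^3 (11 mod 4 = 3).
Stepping 3 places around the cycle: 1 → 8 → 10 → 9.

9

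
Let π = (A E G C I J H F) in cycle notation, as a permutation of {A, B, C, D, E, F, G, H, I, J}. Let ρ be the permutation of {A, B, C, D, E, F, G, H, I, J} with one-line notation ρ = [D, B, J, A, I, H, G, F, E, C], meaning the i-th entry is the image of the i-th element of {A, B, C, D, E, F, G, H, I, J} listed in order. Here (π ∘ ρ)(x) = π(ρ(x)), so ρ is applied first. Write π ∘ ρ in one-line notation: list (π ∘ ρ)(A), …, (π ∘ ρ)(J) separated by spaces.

D B H E J F C A G I

Chase each element through ρ then π: A → D → D; B → B → B; C → J → H; D → A → E; E → I → J; F → H → F; G → G → C; H → F → A; I → E → G; J → C → I.
So π ∘ ρ in one-line form is D B H E J F C A G I.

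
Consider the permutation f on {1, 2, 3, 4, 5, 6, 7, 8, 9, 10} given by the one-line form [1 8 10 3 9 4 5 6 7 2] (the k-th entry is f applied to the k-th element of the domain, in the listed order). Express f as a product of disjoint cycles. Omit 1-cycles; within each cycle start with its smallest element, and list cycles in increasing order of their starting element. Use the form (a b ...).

(2 8 6 4 3 10)(5 9 7)

Start at 2 and follow images: 2 → 8 → 6 → 4 → 3 → 10 → 2, giving the cycle (2 8 6 4 3 10).
Continuing from each remaining unvisited element yields (2 8 6 4 3 10)(5 9 7).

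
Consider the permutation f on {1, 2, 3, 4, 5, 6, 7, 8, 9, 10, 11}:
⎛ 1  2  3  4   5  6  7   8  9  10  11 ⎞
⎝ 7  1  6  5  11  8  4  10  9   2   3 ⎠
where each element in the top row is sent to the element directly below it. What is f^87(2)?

Tracing 2 → 1 → … returns to 2 after 10 steps, so 2 lies in a 10-cycle (1, 7, 4, 5, 11, 3, 6, 8, 10, 2).
On a 10-cycle, f^10 is the identity, so f^87 = f^7 there (87 ≡ 7 mod 10).
Advancing 7 steps from 2: 2 → 1 → 7 → 4 → 5 → 11 → 3 → 6.

6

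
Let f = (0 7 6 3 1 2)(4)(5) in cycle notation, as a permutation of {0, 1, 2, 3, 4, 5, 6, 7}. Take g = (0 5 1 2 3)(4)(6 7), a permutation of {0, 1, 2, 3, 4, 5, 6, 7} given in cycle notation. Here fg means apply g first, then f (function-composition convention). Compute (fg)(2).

1

(fg)(2) = f(g(2)). g(2) = 3, then f(3) = 1. So (fg)(2) = 1.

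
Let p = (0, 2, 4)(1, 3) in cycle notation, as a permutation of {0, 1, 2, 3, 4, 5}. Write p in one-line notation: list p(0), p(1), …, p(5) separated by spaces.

2 3 4 1 0 5

Each element maps to the next entry in its cycle (wrapping to the front): 0↦2, 1↦3, 2↦4, 3↦1, 4↦0, 5↦5.
So the one-line form is 2 3 4 1 0 5.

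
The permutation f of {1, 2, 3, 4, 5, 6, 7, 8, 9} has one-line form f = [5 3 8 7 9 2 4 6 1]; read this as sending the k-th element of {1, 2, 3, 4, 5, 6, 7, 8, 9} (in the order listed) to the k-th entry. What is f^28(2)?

Tracing 2 → 3 → … returns to 2 after 4 steps, so 2 lies in a 4-cycle (2, 3, 8, 6).
Since the cycle has length 4, f^28 acts on it the same as f^0 (28 mod 4 = 0).
So f^28(2) = 2.

2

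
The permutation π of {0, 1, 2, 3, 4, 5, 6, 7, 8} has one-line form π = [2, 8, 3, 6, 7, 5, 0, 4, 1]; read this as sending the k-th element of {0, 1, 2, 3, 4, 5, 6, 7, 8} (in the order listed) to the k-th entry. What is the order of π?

4

Writing π as disjoint cycles, the cycle lengths are 4, 2, 2, 1.
Since disjoint cycles commute, ord(π) = lcm(4, 2, 2) = 4.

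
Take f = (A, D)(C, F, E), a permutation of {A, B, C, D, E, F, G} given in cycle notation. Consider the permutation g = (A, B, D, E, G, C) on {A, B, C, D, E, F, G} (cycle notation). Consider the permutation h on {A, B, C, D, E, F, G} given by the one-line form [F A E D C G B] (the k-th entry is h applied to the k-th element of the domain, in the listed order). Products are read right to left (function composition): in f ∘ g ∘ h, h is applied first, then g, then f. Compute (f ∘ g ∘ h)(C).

G

Chase C: h(C) = E; g(E) = G; f(G) = G. Hence (f ∘ g ∘ h)(C) = G.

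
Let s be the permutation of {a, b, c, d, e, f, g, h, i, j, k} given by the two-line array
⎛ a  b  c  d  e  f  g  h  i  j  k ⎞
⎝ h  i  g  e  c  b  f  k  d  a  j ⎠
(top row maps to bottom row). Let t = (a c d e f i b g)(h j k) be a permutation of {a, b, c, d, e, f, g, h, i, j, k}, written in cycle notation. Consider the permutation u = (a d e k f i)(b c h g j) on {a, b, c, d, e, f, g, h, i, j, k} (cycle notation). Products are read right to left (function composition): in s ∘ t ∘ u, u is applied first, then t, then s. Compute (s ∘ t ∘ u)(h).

h

Chase h: u(h) = g; t(g) = a; s(a) = h. Hence (s ∘ t ∘ u)(h) = h.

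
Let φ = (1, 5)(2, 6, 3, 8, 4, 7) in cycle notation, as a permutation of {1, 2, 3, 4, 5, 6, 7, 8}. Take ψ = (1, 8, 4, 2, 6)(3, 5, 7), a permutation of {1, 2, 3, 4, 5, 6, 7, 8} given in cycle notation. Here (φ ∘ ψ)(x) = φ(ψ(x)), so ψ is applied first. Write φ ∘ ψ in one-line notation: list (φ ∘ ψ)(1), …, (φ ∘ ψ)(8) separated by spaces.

For each element, apply ψ then φ: 1 → 8 → 4; 2 → 6 → 3; 3 → 5 → 1; 4 → 2 → 6; 5 → 7 → 2; 6 → 1 → 5; 7 → 3 → 8; 8 → 4 → 7.
Collecting the images, φ ∘ ψ = [4 3 1 6 2 5 8 7].

4 3 1 6 2 5 8 7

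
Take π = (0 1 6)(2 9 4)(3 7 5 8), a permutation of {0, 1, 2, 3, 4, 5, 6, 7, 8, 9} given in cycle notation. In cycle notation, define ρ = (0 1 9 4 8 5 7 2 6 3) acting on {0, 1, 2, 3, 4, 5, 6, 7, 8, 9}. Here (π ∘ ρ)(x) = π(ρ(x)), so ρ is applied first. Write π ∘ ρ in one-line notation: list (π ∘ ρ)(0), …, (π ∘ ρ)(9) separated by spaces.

(π ∘ ρ)(x) = π(ρ(x)). Computing each image: π(ρ(0)) = π(1) = 6, π(ρ(1)) = π(9) = 4, π(ρ(2)) = π(6) = 0, π(ρ(3)) = π(0) = 1, π(ρ(4)) = π(8) = 3, π(ρ(5)) = π(7) = 5, π(ρ(6)) = π(3) = 7, π(ρ(7)) = π(2) = 9, π(ρ(8)) = π(5) = 8, π(ρ(9)) = π(4) = 2.
Hence π ∘ ρ = [6 4 0 1 3 5 7 9 8 2].

6 4 0 1 3 5 7 9 8 2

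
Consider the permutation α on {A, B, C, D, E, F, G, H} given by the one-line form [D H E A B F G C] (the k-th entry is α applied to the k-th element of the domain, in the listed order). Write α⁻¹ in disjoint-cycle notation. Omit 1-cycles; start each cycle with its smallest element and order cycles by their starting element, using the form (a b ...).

(A D)(B E C H)

The cycle decomposition of α is (A D)(B H C E).
Reversing each cycle (and rotating so the smallest element leads) gives α⁻¹ = (A D)(B E C H).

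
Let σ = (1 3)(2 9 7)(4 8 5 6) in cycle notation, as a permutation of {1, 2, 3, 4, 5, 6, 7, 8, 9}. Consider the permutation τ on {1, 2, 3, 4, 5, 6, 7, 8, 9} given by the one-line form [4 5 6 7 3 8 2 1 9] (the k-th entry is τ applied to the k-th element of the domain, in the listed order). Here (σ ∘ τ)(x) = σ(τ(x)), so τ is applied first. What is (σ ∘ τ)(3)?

First apply τ: τ(3) = 6, then σ(6) = 4. Thus (σ ∘ τ)(3) = 4.

4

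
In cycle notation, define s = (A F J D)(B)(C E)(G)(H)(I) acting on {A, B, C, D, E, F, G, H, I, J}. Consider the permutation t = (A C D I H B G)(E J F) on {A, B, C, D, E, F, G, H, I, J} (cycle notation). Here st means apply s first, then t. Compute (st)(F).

(st)(F) = t(s(F)). s(F) = J, then t(J) = F. So (st)(F) = F.

F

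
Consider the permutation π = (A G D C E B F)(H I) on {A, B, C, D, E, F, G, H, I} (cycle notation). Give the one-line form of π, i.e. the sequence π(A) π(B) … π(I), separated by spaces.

G F E C B A D I H

Reading each image from the cycles: A↦G, B↦F, C↦E, D↦C, E↦B, F↦A, G↦D, H↦I, I↦H.
Listing these in domain order gives G F E C B A D I H.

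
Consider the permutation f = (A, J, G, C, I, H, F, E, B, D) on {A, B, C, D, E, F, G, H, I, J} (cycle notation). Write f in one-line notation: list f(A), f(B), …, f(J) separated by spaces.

J D I A B E C F H G

Each element maps to the next entry in its cycle (wrapping to the front): A→J, B→D, C→I, D→A, E→B, F→E, G→C, H→F, I→H, J→G.
Listing these in domain order gives J D I A B E C F H G.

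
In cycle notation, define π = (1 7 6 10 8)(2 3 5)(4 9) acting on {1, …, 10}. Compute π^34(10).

10 lies in the 5-cycle (1 7 6 10 8).
On a 5-cycle, π^5 is the identity, so π^34 = π^4 there (34 ≡ 4 mod 5).
Stepping 4 places around the cycle: 10 → 8 → 1 → 7 → 6.

6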